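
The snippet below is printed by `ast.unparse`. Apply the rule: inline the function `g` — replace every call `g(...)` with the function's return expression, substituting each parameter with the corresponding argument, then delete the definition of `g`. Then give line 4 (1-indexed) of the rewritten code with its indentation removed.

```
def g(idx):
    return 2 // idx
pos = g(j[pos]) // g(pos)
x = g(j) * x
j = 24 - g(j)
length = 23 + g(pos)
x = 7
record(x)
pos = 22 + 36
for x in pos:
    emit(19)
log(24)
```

Transformed code:
pos = 2 // j[pos] // (2 // pos)
x = 2 // j * x
j = 24 - 2 // j
length = 23 + 2 // pos
x = 7
record(x)
pos = 22 + 36
for x in pos:
    emit(19)
log(24)

length = 23 + 2 // pos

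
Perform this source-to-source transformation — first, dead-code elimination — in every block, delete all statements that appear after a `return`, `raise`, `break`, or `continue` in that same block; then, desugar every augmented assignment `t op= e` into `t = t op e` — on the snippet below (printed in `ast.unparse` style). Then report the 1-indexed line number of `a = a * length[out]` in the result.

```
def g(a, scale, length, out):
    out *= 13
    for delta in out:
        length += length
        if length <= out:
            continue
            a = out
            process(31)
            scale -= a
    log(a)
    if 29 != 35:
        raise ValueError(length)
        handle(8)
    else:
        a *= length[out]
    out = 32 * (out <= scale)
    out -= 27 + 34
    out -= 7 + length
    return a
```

11

Transformed code:
def g(a, scale, length, out):
    out = out * 13
    for delta in out:
        length = length + length
        if length <= out:
            continue
    log(a)
    if 29 != 35:
        raise ValueError(length)
    else:
        a = a * length[out]
    out = 32 * (out <= scale)
    out = out - (27 + 34)
    out = out - (7 + length)
    return a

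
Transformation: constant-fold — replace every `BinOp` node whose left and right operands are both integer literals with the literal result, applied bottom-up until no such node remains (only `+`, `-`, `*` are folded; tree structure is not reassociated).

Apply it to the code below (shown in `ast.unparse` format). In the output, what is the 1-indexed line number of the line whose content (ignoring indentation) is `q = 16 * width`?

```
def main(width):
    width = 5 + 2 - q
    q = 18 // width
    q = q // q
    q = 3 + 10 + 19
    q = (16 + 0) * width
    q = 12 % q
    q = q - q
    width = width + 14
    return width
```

6

Transformed code:
def main(width):
    width = 7 - q
    q = 18 // width
    q = q // q
    q = 32
    q = 16 * width
    q = 12 % q
    q = q - q
    width = width + 14
    return width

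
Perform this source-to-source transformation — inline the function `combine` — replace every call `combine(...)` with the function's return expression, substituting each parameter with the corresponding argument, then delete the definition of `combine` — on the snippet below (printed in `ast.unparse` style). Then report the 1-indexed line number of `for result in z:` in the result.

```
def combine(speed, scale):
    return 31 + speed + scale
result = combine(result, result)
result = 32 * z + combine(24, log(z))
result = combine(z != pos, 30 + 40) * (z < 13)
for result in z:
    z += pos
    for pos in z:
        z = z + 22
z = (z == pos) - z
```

4

Transformed code:
result = 31 + result + result
result = 32 * z + (31 + 24 + log(z))
result = (31 + (z != pos) + (30 + 40)) * (z < 13)
for result in z:
    z += pos
    for pos in z:
        z = z + 22
z = (z == pos) - z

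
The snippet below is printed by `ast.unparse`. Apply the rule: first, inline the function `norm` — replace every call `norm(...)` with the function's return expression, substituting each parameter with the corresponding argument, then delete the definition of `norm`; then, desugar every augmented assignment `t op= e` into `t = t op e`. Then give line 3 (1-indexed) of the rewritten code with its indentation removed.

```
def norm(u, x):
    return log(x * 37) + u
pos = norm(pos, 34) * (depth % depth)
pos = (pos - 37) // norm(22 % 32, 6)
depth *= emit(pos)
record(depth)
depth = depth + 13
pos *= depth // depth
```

Transformed code:
pos = (log(34 * 37) + pos) * (depth % depth)
pos = (pos - 37) // (log(6 * 37) + 22 % 32)
depth = depth * emit(pos)
record(depth)
depth = depth + 13
pos = pos * (depth // depth)

depth = depth * emit(pos)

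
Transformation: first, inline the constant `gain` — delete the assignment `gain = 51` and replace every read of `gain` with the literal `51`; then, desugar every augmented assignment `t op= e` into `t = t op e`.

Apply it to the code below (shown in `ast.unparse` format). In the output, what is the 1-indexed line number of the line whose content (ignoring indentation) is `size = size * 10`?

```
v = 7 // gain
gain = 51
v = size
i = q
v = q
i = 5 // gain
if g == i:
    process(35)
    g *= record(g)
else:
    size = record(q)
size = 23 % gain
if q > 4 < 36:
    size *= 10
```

13

Transformed code:
v = 7 // 51
v = size
i = q
v = q
i = 5 // 51
if g == i:
    process(35)
    g = g * record(g)
else:
    size = record(q)
size = 23 % 51
if q > 4 < 36:
    size = size * 10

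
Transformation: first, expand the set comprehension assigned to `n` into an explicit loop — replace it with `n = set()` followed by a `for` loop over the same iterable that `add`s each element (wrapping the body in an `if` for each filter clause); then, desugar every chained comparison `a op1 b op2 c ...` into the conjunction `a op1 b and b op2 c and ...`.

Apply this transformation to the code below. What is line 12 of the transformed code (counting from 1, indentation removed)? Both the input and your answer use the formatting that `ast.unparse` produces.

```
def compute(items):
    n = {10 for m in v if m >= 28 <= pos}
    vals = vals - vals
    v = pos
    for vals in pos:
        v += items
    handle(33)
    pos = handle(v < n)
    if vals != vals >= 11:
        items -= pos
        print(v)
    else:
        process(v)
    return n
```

if vals != vals and vals >= 11:

Transformed code:
def compute(items):
    n = set()
    for m in v:
        if m >= 28 and 28 <= pos:
            n.add(10)
    vals = vals - vals
    v = pos
    for vals in pos:
        v += items
    handle(33)
    pos = handle(v < n)
    if vals != vals and vals >= 11:
        items -= pos
        print(v)
    else:
        process(v)
    return n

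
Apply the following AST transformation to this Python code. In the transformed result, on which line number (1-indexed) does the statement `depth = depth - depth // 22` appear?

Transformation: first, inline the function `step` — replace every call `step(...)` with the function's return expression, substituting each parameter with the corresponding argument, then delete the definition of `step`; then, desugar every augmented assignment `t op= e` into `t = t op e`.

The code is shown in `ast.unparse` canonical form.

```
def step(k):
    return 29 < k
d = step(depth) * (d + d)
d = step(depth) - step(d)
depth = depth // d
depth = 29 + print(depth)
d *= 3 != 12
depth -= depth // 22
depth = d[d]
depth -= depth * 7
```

Transformed code:
d = (29 < depth) * (d + d)
d = (29 < depth) - (29 < d)
depth = depth // d
depth = 29 + print(depth)
d = d * (3 != 12)
depth = depth - depth // 22
depth = d[d]
depth = depth - depth * 7

6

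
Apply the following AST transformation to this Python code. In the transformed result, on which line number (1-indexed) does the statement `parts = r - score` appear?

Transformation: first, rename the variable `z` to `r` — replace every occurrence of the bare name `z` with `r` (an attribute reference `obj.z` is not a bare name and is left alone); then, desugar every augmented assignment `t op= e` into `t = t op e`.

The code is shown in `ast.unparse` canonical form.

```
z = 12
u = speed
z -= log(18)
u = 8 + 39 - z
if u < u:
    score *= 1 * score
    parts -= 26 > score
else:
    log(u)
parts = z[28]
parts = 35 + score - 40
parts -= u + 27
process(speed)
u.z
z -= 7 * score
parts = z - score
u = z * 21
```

Transformed code:
r = 12
u = speed
r = r - log(18)
u = 8 + 39 - r
if u < u:
    score = score * (1 * score)
    parts = parts - (26 > score)
else:
    log(u)
parts = r[28]
parts = 35 + score - 40
parts = parts - (u + 27)
process(speed)
u.z
r = r - 7 * score
parts = r - score
u = r * 21

16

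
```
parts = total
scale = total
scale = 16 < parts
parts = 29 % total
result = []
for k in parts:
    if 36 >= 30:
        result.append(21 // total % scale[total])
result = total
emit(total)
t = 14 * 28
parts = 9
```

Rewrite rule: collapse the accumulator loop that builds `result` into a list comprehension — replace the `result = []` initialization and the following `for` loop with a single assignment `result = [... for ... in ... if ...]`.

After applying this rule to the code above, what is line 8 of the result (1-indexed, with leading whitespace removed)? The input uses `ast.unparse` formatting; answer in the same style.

t = 14 * 28

Transformed code:
parts = total
scale = total
scale = 16 < parts
parts = 29 % total
result = [21 // total % scale[total] for k in parts if 36 >= 30]
result = total
emit(total)
t = 14 * 28
parts = 9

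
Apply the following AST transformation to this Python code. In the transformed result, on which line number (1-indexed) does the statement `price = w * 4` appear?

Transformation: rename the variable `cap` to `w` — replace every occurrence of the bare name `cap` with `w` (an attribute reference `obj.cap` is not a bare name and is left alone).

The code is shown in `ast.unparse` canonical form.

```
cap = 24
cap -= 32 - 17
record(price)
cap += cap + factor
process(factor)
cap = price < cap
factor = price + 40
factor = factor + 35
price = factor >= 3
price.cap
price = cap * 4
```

Transformed code:
w = 24
w -= 32 - 17
record(price)
w += w + factor
process(factor)
w = price < w
factor = price + 40
factor = factor + 35
price = factor >= 3
price.cap
price = w * 4

11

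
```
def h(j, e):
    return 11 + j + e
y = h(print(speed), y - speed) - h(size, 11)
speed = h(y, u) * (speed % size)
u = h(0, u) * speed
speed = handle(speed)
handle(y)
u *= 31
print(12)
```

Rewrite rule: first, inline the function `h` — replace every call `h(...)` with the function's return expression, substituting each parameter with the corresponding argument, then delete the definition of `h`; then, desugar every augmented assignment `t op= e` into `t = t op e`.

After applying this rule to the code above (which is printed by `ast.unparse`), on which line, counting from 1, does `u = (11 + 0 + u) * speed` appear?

3

Transformed code:
y = 11 + print(speed) + (y - speed) - (11 + size + 11)
speed = (11 + y + u) * (speed % size)
u = (11 + 0 + u) * speed
speed = handle(speed)
handle(y)
u = u * 31
print(12)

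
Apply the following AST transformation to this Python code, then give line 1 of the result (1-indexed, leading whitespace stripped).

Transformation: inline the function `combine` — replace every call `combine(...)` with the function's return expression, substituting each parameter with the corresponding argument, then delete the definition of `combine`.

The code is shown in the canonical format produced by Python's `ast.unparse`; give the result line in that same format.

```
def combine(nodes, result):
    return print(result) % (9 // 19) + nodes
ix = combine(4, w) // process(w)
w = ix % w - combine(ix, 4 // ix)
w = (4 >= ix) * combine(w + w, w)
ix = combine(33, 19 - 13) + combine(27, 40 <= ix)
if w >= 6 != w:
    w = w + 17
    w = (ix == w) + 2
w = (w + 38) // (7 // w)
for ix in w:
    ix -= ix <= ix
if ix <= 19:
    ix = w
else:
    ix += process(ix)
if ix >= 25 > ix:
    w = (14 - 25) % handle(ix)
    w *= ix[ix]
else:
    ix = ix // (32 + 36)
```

ix = (print(w) % (9 // 19) + 4) // process(w)

Transformed code:
ix = (print(w) % (9 // 19) + 4) // process(w)
w = ix % w - (print(4 // ix) % (9 // 19) + ix)
w = (4 >= ix) * (print(w) % (9 // 19) + (w + w))
ix = print(19 - 13) % (9 // 19) + 33 + (print(40 <= ix) % (9 // 19) + 27)
if w >= 6 != w:
    w = w + 17
    w = (ix == w) + 2
w = (w + 38) // (7 // w)
for ix in w:
    ix -= ix <= ix
if ix <= 19:
    ix = w
else:
    ix += process(ix)
if ix >= 25 > ix:
    w = (14 - 25) % handle(ix)
    w *= ix[ix]
else:
    ix = ix // (32 + 36)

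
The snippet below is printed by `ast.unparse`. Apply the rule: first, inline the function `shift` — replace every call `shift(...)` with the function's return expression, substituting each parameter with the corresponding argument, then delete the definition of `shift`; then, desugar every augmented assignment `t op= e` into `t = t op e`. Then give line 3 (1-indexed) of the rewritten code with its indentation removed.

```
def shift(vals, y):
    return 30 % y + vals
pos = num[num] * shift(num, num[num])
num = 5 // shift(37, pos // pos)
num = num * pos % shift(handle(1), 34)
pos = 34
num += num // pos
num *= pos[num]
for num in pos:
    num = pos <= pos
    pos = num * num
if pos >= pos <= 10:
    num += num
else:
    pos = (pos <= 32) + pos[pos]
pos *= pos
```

num = num * pos % (30 % 34 + handle(1))

Transformed code:
pos = num[num] * (30 % num[num] + num)
num = 5 // (30 % (pos // pos) + 37)
num = num * pos % (30 % 34 + handle(1))
pos = 34
num = num + num // pos
num = num * pos[num]
for num in pos:
    num = pos <= pos
    pos = num * num
if pos >= pos <= 10:
    num = num + num
else:
    pos = (pos <= 32) + pos[pos]
pos = pos * pos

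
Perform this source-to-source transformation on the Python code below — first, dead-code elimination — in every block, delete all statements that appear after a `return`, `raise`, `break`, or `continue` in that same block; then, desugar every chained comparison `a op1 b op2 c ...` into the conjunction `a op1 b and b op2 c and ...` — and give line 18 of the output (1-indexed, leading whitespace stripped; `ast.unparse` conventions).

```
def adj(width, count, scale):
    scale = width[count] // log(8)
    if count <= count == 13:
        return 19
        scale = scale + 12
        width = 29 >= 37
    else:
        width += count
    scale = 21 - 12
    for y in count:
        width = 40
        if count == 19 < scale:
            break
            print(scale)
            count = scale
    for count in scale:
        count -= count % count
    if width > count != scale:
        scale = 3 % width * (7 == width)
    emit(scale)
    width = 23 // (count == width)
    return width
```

return width

Transformed code:
def adj(width, count, scale):
    scale = width[count] // log(8)
    if count <= count and count == 13:
        return 19
    else:
        width += count
    scale = 21 - 12
    for y in count:
        width = 40
        if count == 19 and 19 < scale:
            break
    for count in scale:
        count -= count % count
    if width > count and count != scale:
        scale = 3 % width * (7 == width)
    emit(scale)
    width = 23 // (count == width)
    return width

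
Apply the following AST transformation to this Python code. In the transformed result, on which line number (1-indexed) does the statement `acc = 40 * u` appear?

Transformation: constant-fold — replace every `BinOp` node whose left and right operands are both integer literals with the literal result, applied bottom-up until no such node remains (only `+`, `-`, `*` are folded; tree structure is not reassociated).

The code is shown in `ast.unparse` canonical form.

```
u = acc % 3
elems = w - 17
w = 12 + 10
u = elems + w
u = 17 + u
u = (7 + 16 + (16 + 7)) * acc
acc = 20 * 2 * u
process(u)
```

7

Transformed code:
u = acc % 3
elems = w - 17
w = 22
u = elems + w
u = 17 + u
u = 46 * acc
acc = 40 * u
process(u)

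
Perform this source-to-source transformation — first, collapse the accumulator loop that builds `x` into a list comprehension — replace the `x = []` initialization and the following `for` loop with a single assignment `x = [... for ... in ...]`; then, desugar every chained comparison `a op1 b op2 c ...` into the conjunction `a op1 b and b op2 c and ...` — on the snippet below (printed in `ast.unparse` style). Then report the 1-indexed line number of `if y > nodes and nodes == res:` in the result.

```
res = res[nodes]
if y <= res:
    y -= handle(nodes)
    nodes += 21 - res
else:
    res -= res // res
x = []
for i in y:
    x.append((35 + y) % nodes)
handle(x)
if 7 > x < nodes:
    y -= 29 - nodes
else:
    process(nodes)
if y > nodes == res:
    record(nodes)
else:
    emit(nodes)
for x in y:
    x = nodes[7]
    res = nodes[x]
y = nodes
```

Transformed code:
res = res[nodes]
if y <= res:
    y -= handle(nodes)
    nodes += 21 - res
else:
    res -= res // res
x = [(35 + y) % nodes for i in y]
handle(x)
if 7 > x and x < nodes:
    y -= 29 - nodes
else:
    process(nodes)
if y > nodes and nodes == res:
    record(nodes)
else:
    emit(nodes)
for x in y:
    x = nodes[7]
    res = nodes[x]
y = nodes

13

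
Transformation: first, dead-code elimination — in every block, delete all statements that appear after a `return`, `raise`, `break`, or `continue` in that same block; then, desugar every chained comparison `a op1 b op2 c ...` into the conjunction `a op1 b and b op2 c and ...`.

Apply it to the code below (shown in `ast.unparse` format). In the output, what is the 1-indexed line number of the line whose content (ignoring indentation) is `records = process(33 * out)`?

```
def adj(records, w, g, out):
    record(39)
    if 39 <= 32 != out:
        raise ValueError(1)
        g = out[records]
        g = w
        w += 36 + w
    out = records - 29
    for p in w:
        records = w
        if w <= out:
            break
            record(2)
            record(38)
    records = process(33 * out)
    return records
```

Transformed code:
def adj(records, w, g, out):
    record(39)
    if 39 <= 32 and 32 != out:
        raise ValueError(1)
    out = records - 29
    for p in w:
        records = w
        if w <= out:
            break
    records = process(33 * out)
    return records

10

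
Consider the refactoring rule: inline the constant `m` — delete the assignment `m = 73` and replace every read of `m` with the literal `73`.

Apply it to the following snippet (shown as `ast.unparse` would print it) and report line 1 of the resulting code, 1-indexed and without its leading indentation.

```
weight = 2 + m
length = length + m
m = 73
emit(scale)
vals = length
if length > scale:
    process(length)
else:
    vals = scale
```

Transformed code:
weight = 2 + 73
length = length + 73
emit(scale)
vals = length
if length > scale:
    process(length)
else:
    vals = scale

weight = 2 + 73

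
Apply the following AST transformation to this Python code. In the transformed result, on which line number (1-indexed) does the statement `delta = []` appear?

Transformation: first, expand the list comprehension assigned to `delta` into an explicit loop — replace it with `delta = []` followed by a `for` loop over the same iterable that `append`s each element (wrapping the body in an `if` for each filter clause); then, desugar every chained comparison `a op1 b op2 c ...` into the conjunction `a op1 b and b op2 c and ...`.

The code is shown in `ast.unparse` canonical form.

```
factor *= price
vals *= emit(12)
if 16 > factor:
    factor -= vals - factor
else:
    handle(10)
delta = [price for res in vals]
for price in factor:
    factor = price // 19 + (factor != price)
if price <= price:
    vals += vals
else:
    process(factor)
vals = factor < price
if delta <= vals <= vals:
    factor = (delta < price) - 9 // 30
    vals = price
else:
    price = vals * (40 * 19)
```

7

Transformed code:
factor *= price
vals *= emit(12)
if 16 > factor:
    factor -= vals - factor
else:
    handle(10)
delta = []
for res in vals:
    delta.append(price)
for price in factor:
    factor = price // 19 + (factor != price)
if price <= price:
    vals += vals
else:
    process(factor)
vals = factor < price
if delta <= vals and vals <= vals:
    factor = (delta < price) - 9 // 30
    vals = price
else:
    price = vals * (40 * 19)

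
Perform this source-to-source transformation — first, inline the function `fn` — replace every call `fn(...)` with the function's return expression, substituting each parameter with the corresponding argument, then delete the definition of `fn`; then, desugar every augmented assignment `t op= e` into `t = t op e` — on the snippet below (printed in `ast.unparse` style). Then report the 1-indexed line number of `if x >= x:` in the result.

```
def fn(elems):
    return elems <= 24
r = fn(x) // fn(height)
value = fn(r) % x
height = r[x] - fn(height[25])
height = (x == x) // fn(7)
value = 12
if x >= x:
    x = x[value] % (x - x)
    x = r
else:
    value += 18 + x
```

6

Transformed code:
r = (x <= 24) // (height <= 24)
value = (r <= 24) % x
height = r[x] - (height[25] <= 24)
height = (x == x) // (7 <= 24)
value = 12
if x >= x:
    x = x[value] % (x - x)
    x = r
else:
    value = value + (18 + x)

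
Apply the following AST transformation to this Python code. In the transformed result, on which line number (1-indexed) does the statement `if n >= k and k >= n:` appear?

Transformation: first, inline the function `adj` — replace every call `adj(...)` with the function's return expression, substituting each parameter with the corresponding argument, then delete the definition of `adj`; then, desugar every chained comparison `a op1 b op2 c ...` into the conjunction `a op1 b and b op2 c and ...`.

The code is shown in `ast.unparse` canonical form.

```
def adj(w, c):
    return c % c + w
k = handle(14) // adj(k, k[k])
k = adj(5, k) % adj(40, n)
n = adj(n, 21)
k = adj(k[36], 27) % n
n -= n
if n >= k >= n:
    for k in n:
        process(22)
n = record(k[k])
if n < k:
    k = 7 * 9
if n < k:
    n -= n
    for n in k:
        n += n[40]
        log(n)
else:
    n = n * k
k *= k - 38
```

6

Transformed code:
k = handle(14) // (k[k] % k[k] + k)
k = (k % k + 5) % (n % n + 40)
n = 21 % 21 + n
k = (27 % 27 + k[36]) % n
n -= n
if n >= k and k >= n:
    for k in n:
        process(22)
n = record(k[k])
if n < k:
    k = 7 * 9
if n < k:
    n -= n
    for n in k:
        n += n[40]
        log(n)
else:
    n = n * k
k *= k - 38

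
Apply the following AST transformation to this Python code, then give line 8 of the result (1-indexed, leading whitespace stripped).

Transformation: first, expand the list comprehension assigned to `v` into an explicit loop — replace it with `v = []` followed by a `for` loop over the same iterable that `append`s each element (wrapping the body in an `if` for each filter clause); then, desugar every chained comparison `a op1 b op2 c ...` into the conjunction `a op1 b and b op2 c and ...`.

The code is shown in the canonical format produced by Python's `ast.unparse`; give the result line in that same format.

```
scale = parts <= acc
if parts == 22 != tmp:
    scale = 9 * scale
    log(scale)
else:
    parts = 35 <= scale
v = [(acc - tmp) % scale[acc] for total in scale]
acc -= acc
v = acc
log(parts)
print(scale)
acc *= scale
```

Transformed code:
scale = parts <= acc
if parts == 22 and 22 != tmp:
    scale = 9 * scale
    log(scale)
else:
    parts = 35 <= scale
v = []
for total in scale:
    v.append((acc - tmp) % scale[acc])
acc -= acc
v = acc
log(parts)
print(scale)
acc *= scale

for total in scale:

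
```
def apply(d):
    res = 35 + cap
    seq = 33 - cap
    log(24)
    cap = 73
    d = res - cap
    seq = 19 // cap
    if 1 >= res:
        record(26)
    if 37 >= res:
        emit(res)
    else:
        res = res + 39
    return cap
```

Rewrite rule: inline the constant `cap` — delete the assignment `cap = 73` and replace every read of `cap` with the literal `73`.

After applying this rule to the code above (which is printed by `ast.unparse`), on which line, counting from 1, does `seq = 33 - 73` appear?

Transformed code:
def apply(d):
    res = 35 + 73
    seq = 33 - 73
    log(24)
    d = res - 73
    seq = 19 // 73
    if 1 >= res:
        record(26)
    if 37 >= res:
        emit(res)
    else:
        res = res + 39
    return 73

3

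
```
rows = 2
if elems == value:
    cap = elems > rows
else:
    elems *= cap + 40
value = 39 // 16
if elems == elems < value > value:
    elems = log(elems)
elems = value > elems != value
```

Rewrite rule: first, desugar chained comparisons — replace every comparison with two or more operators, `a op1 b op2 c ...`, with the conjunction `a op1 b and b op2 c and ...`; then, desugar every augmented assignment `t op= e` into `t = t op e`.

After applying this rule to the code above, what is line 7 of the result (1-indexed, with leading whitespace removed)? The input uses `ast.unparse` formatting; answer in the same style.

if elems == elems and elems < value and (value > value):

Transformed code:
rows = 2
if elems == value:
    cap = elems > rows
else:
    elems = elems * (cap + 40)
value = 39 // 16
if elems == elems and elems < value and (value > value):
    elems = log(elems)
elems = value > elems and elems != value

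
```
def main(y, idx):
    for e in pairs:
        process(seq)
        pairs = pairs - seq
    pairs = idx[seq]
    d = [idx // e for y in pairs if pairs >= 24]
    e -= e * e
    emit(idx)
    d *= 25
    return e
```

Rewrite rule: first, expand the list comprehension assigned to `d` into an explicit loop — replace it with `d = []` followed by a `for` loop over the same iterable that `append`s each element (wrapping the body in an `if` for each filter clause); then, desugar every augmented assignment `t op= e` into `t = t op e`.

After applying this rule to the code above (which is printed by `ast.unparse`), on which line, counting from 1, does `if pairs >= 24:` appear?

8

Transformed code:
def main(y, idx):
    for e in pairs:
        process(seq)
        pairs = pairs - seq
    pairs = idx[seq]
    d = []
    for y in pairs:
        if pairs >= 24:
            d.append(idx // e)
    e = e - e * e
    emit(idx)
    d = d * 25
    return e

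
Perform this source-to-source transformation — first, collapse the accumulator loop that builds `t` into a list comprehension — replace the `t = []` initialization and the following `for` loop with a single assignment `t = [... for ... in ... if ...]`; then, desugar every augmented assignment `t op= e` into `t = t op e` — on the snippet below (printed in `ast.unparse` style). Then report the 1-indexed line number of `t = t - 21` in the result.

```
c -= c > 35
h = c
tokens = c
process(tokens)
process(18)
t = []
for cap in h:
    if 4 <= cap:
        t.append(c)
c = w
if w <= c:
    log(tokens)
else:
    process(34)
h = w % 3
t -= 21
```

Transformed code:
c = c - (c > 35)
h = c
tokens = c
process(tokens)
process(18)
t = [c for cap in h if 4 <= cap]
c = w
if w <= c:
    log(tokens)
else:
    process(34)
h = w % 3
t = t - 21

13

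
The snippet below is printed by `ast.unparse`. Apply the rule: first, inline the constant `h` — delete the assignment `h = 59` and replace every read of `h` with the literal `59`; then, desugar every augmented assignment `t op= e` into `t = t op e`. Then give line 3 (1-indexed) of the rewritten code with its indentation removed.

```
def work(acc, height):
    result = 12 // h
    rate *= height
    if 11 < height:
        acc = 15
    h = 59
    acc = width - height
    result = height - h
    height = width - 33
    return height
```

Transformed code:
def work(acc, height):
    result = 12 // 59
    rate = rate * height
    if 11 < height:
        acc = 15
    acc = width - height
    result = height - 59
    height = width - 33
    return height

rate = rate * height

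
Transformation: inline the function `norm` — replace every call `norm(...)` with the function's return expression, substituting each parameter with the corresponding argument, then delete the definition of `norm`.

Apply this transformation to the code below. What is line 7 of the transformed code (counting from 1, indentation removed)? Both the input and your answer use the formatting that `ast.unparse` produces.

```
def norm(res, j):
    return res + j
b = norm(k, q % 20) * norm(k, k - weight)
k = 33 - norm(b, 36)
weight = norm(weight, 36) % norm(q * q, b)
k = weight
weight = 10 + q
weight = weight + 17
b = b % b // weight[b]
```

Transformed code:
b = (k + q % 20) * (k + (k - weight))
k = 33 - (b + 36)
weight = (weight + 36) % (q * q + b)
k = weight
weight = 10 + q
weight = weight + 17
b = b % b // weight[b]

b = b % b // weight[b]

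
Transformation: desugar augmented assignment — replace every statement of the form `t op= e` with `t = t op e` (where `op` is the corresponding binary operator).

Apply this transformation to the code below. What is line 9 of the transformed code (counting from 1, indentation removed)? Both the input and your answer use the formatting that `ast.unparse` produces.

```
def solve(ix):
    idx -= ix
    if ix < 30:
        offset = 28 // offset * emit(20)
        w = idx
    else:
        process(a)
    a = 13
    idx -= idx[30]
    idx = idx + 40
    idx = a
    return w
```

idx = idx - idx[30]

Transformed code:
def solve(ix):
    idx = idx - ix
    if ix < 30:
        offset = 28 // offset * emit(20)
        w = idx
    else:
        process(a)
    a = 13
    idx = idx - idx[30]
    idx = idx + 40
    idx = a
    return w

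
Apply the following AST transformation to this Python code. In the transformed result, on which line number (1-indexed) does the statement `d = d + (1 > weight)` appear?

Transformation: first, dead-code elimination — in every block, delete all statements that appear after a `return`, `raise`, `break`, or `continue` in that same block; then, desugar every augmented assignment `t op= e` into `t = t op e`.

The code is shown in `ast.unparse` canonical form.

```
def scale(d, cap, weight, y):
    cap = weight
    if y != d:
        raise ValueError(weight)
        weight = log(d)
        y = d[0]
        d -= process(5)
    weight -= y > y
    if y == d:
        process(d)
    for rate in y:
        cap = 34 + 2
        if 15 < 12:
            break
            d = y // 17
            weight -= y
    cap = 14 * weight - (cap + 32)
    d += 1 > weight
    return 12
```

Transformed code:
def scale(d, cap, weight, y):
    cap = weight
    if y != d:
        raise ValueError(weight)
    weight = weight - (y > y)
    if y == d:
        process(d)
    for rate in y:
        cap = 34 + 2
        if 15 < 12:
            break
    cap = 14 * weight - (cap + 32)
    d = d + (1 > weight)
    return 12

13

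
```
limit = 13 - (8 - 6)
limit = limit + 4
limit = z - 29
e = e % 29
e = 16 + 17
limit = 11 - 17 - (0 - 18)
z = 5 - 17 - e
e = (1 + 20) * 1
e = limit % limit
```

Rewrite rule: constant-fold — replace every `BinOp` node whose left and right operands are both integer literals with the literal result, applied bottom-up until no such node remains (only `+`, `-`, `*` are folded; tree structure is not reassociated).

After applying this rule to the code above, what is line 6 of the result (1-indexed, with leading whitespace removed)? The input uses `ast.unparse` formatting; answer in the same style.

Transformed code:
limit = 11
limit = limit + 4
limit = z - 29
e = e % 29
e = 33
limit = 12
z = -12 - e
e = 21
e = limit % limit

limit = 12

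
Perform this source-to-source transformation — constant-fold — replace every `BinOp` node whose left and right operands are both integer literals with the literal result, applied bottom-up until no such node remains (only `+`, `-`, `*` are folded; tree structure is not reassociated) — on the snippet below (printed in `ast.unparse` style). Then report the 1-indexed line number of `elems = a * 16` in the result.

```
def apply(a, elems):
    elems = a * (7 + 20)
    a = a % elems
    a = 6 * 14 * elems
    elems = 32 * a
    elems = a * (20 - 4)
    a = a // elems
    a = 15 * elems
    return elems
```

Transformed code:
def apply(a, elems):
    elems = a * 27
    a = a % elems
    a = 84 * elems
    elems = 32 * a
    elems = a * 16
    a = a // elems
    a = 15 * elems
    return elems

6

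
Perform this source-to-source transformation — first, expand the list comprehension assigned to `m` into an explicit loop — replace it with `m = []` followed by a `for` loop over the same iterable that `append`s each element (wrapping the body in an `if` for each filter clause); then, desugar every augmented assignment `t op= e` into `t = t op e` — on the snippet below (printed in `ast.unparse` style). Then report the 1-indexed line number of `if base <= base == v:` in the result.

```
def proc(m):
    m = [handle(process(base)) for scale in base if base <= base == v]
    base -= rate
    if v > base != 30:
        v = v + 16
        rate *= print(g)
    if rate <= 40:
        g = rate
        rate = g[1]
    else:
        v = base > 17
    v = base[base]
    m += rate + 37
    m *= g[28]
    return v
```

Transformed code:
def proc(m):
    m = []
    for scale in base:
        if base <= base == v:
            m.append(handle(process(base)))
    base = base - rate
    if v > base != 30:
        v = v + 16
        rate = rate * print(g)
    if rate <= 40:
        g = rate
        rate = g[1]
    else:
        v = base > 17
    v = base[base]
    m = m + (rate + 37)
    m = m * g[28]
    return v

4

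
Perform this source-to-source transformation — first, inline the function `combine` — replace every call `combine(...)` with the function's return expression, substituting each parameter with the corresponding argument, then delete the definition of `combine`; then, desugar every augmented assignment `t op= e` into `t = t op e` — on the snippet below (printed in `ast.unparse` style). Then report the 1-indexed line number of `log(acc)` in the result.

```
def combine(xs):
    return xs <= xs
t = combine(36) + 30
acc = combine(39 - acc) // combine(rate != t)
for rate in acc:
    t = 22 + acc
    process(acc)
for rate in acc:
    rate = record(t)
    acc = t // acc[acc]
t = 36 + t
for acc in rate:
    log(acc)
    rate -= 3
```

Transformed code:
t = (36 <= 36) + 30
acc = (39 - acc <= 39 - acc) // ((rate != t) <= (rate != t))
for rate in acc:
    t = 22 + acc
    process(acc)
for rate in acc:
    rate = record(t)
    acc = t // acc[acc]
t = 36 + t
for acc in rate:
    log(acc)
    rate = rate - 3

11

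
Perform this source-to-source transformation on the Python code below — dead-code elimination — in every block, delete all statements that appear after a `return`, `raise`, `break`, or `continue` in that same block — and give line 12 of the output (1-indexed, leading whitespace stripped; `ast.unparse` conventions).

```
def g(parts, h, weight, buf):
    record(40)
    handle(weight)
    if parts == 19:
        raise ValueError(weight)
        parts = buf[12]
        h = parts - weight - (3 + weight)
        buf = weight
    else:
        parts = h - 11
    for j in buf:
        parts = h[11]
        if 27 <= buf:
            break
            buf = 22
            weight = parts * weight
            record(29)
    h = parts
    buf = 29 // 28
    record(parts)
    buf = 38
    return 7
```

h = parts

Transformed code:
def g(parts, h, weight, buf):
    record(40)
    handle(weight)
    if parts == 19:
        raise ValueError(weight)
    else:
        parts = h - 11
    for j in buf:
        parts = h[11]
        if 27 <= buf:
            break
    h = parts
    buf = 29 // 28
    record(parts)
    buf = 38
    return 7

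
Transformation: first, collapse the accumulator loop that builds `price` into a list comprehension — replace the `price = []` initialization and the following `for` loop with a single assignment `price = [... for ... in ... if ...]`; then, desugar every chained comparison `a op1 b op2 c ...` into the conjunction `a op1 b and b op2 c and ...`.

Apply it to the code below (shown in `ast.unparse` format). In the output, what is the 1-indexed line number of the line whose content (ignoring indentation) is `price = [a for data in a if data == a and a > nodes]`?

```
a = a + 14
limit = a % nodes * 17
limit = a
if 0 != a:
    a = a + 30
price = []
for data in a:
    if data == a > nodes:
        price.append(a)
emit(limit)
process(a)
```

6

Transformed code:
a = a + 14
limit = a % nodes * 17
limit = a
if 0 != a:
    a = a + 30
price = [a for data in a if data == a and a > nodes]
emit(limit)
process(a)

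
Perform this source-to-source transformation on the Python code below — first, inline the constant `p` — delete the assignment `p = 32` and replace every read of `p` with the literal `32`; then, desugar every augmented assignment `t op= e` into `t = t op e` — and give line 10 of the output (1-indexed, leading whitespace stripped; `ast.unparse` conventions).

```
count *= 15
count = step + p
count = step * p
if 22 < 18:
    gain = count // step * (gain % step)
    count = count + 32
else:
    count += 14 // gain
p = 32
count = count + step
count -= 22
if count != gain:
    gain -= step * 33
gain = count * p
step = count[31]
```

count = count - 22

Transformed code:
count = count * 15
count = step + 32
count = step * 32
if 22 < 18:
    gain = count // step * (gain % step)
    count = count + 32
else:
    count = count + 14 // gain
count = count + step
count = count - 22
if count != gain:
    gain = gain - step * 33
gain = count * 32
step = count[31]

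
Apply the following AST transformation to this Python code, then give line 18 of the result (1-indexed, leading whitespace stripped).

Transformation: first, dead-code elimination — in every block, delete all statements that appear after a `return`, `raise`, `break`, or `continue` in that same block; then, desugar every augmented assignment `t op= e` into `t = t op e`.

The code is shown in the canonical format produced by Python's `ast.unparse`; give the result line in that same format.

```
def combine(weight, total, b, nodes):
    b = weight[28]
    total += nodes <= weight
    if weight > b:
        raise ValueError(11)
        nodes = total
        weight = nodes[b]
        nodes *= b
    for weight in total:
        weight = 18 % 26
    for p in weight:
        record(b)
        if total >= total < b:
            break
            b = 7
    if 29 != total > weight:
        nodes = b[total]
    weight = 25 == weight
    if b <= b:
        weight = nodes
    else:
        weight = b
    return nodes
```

Transformed code:
def combine(weight, total, b, nodes):
    b = weight[28]
    total = total + (nodes <= weight)
    if weight > b:
        raise ValueError(11)
    for weight in total:
        weight = 18 % 26
    for p in weight:
        record(b)
        if total >= total < b:
            break
    if 29 != total > weight:
        nodes = b[total]
    weight = 25 == weight
    if b <= b:
        weight = nodes
    else:
        weight = b
    return nodes

weight = b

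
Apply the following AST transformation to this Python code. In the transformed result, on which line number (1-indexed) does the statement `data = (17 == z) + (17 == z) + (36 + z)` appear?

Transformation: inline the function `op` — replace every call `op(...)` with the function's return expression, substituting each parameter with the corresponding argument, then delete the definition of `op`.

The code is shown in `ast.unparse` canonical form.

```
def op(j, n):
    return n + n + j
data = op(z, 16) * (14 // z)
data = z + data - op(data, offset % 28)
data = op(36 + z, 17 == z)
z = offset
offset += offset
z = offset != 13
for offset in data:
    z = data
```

3

Transformed code:
data = (16 + 16 + z) * (14 // z)
data = z + data - (offset % 28 + offset % 28 + data)
data = (17 == z) + (17 == z) + (36 + z)
z = offset
offset += offset
z = offset != 13
for offset in data:
    z = data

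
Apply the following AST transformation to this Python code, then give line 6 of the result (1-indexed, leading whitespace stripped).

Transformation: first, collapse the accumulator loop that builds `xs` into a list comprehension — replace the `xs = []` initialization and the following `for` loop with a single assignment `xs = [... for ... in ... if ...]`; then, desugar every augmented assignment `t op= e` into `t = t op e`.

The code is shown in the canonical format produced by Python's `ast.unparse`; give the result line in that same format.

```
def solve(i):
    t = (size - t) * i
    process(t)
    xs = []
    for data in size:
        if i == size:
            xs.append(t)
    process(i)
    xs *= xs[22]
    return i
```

Transformed code:
def solve(i):
    t = (size - t) * i
    process(t)
    xs = [t for data in size if i == size]
    process(i)
    xs = xs * xs[22]
    return i

xs = xs * xs[22]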